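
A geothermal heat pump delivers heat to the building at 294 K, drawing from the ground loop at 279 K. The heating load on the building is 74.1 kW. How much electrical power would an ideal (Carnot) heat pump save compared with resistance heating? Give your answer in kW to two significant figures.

The reservoir spacing is ΔT = 294 − 279 = 15.00 K.
COP_Carnot = T_H/ΔT = 294.00/15.00 = 19.60.
Resistance heating needs Ẇ_res = Q̇_H = 74.10 kW; the reversible heat pump needs only Ẇ_hp = Q̇_H/COP = 3.781 kW.
Saving = 74.10 − 3.781 = 70.32 kW.

70 kW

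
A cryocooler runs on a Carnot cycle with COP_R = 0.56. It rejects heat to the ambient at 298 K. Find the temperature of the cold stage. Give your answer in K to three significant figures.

107 K

For a Carnot refrigerator COP_R = T_C/(T_H − T_C), so T_C = COP·T_H/(1 + COP).
With T_H = 298.00 K, T_C = 0.56 × 298.00/1.560 = 106.97 K.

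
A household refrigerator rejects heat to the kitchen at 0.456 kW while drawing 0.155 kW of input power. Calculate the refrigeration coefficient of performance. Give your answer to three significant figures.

1.94

The first law gives Q̇_H = Q̇_C + Ẇ, so the three rates are Q̇_C = 0.3010, Q̇_H = 0.4560, Ẇ = 0.1550 kW.
COP_R = Q̇_C/Ẇ = 0.3010/0.1550 = 1.942.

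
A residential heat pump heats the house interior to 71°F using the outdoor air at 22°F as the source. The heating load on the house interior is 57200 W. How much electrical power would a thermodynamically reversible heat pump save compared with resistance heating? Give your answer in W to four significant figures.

In absolute terms T_C = 267.59 K and T_H = 294.82 K, so ΔT = 27.22 K.
COP_Carnot = T_H/ΔT = 294.82/27.22 = 10.83.
Resistance heating needs Ẇ_res = Q̇_H = 57200 W; the reversible heat pump needs only Ẇ_hp = Q̇_H/COP = 5282 W.
Saving = 57200 − 5282 = 51920 W.

51920 W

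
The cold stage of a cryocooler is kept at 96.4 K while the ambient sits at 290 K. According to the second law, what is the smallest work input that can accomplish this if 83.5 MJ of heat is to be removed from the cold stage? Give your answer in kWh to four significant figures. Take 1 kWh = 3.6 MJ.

46.58 kWh

The reservoir spacing is ΔT = 290 − 96.4 = 193.6 K.
The reversible limit is COP_R = T_C/ΔT = 0.4979, so W_min = Q_C/COP = Q_C·ΔT/T_C.
W_min = 83.50 × 193.6/96.40 = 167.7 MJ = 46.58 kWh.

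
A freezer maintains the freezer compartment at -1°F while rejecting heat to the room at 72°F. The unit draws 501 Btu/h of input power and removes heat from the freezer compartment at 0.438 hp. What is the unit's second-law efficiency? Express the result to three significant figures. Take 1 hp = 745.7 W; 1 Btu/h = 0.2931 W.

0.354

Converting, Q̇_C = 0.4380 hp = 1114 Btu/h, so COP_actual = Q̇_C/Ẇ = 1114/501.0 = 2.224.
In absolute terms T_C = 254.82 K and T_H = 295.37 K, so ΔT = 40.56 K.
COP_Carnot = T_C/ΔT = 254.82/40.56 = 6.283.
η_II = COP_actual/COP_Carnot = 2.224/6.283 = 0.3540.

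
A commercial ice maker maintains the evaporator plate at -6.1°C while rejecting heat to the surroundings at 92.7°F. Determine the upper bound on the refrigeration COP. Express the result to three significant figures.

In absolute terms T_C = 267.05 K and T_H = 306.87 K, so ΔT = 39.82 K.
For a reversible cycle, COP_Carnot = T_C/ΔT = 267.05/39.82 = 6.706.

6.71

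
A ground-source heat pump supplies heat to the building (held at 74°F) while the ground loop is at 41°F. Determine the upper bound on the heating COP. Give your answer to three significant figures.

In absolute terms T_C = 278.15 K and T_H = 296.48 K, so ΔT = 18.33 K.
For a reversible cycle, COP_Carnot = T_H/ΔT = 296.48/18.33 = 16.17.

16.2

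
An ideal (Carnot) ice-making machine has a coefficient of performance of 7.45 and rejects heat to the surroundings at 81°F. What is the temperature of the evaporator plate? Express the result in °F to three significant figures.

For a Carnot refrigerator COP_R = T_C/(T_H − T_C), so T_C = COP·T_H/(1 + COP).
With T_H = 300.37 K, T_C = 7.45 × 300.37/8.450 = 264.83 K.
Converting, 264.83 K = 17.02°F.

17.0 °F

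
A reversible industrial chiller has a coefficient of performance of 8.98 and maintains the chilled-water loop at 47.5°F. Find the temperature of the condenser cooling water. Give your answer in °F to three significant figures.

104 °F

COP_R = T_C/(T_H − T_C) gives T_H − T_C = T_C/COP.
With T_C = 281.76 K, T_H = 281.76 × (1 + 1/8.98) = 313.14 K.
Converting, 313.14 K = 103.98°F.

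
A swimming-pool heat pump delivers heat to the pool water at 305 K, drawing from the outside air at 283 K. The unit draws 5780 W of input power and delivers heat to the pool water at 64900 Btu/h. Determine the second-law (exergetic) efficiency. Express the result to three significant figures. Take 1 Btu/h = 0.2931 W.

0.237

Converting, Q̇_H = 64900 Btu/h = 19020 W, so COP_actual = Q̇_H/Ẇ = 19020/5780 = 3.291.
The reservoir spacing is ΔT = 305 − 283 = 22.00 K.
COP_Carnot = T_H/ΔT = 305.00/22.00 = 13.86.
η_II = COP_actual/COP_Carnot = 3.291/13.86 = 0.2374.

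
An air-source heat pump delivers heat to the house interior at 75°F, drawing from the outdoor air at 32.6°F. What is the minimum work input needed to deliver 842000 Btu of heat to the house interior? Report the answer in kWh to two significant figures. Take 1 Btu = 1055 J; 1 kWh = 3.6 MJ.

20 kWh

In absolute terms T_C = 273.48 K and T_H = 297.04 K, so ΔT = 23.56 K.
The reversible limit is COP_HP = T_H/ΔT = 12.61, so W_min = Q_H/COP = Q_H·ΔT/T_H.
W_min = 842000 × 23.56/297.04 = 66770 Btu = 19.57 kWh.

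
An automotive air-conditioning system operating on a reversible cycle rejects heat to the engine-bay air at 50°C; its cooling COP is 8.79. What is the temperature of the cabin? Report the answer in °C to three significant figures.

17.0 °C

For a Carnot refrigerator COP_R = T_C/(T_H − T_C), so T_C = COP·T_H/(1 + COP).
With T_H = 323.15 K, T_C = 8.79 × 323.15/9.790 = 290.14 K.
Converting, 290.14 K = 16.99°C.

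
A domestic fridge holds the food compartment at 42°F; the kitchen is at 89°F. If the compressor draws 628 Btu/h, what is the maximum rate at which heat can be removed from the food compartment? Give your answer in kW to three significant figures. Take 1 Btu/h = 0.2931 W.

In absolute terms T_C = 278.71 K and T_H = 304.82 K, so ΔT = 26.11 K.
COP_Carnot = T_C/ΔT = 278.71/26.11 = 10.67.
Q̇_max = COP_Carnot × Ẇ = 10.67 × 628.0 Btu/h = 6703 Btu/h = 1.965 kW.

1.96 kW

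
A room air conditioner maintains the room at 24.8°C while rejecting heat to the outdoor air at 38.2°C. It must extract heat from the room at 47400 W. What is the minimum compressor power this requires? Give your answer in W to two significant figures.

In absolute terms T_C = 297.95 K and T_H = 311.35 K, so ΔT = 13.40 K.
COP_Carnot = T_C/ΔT = 297.95/13.40 = 22.24.
Ẇ_min = Q̇/COP_Carnot = 47400/22.24 = 2132 W.

2100 W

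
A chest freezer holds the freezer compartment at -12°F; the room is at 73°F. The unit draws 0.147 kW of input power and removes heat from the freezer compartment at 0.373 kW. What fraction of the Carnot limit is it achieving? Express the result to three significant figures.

0.482

COP_actual = Q̇_C/Ẇ = 0.3730/0.1470 = 2.537.
In absolute terms T_C = 248.71 K and T_H = 295.93 K, so ΔT = 47.22 K.
COP_Carnot = T_C/ΔT = 248.71/47.22 = 5.267.
η_II = COP_actual/COP_Carnot = 2.537/5.267 = 0.4818.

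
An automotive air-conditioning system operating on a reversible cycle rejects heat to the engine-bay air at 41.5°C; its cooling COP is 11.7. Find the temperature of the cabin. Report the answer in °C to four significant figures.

For a Carnot refrigerator COP_R = T_C/(T_H − T_C), so T_C = COP·T_H/(1 + COP).
With T_H = 314.65 K, T_C = 11.7 × 314.65/12.70 = 289.87 K.
Converting, 289.87 K = 16.72°C.

16.72 °C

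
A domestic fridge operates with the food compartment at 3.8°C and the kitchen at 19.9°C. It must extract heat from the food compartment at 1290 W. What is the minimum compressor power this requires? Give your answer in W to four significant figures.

In absolute terms T_C = 276.95 K and T_H = 293.05 K, so ΔT = 16.10 K.
COP_Carnot = T_C/ΔT = 276.95/16.10 = 17.20.
Ẇ_min = Q̇/COP_Carnot = 1290/17.20 = 74.99 W.

74.99 W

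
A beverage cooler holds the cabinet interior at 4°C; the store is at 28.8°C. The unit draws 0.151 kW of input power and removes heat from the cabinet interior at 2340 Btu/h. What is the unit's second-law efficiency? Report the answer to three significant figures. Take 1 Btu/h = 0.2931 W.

Converting, Q̇_C = 2340 Btu/h = 0.6859 kW, so COP_actual = Q̇_C/Ẇ = 0.6859/0.1510 = 4.542.
In absolute terms T_C = 277.15 K and T_H = 301.95 K, so ΔT = 24.80 K.
COP_Carnot = T_C/ΔT = 277.15/24.80 = 11.18.
η_II = COP_actual/COP_Carnot = 4.542/11.18 = 0.4064.

0.406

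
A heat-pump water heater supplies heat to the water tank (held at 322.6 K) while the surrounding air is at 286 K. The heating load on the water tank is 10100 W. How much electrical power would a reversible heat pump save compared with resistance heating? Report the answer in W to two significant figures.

The reservoir spacing is ΔT = 322.6 − 286 = 36.60 K.
COP_Carnot = T_H/ΔT = 322.60/36.60 = 8.814.
Resistance heating needs Ẇ_res = Q̇_H = 10100 W; the reversible heat pump needs only Ẇ_hp = Q̇_H/COP = 1146 W.
Saving = 10100 − 1146 = 8954 W.

9000 W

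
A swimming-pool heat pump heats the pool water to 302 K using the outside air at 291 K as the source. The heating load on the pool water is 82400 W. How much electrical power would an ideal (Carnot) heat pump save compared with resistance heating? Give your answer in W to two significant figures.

79000 W

The reservoir spacing is ΔT = 302 − 291 = 11.00 K.
COP_Carnot = T_H/ΔT = 302.00/11.00 = 27.45.
Resistance heating needs Ẇ_res = Q̇_H = 82400 W; the reversible heat pump needs only Ẇ_hp = Q̇_H/COP = 3001 W.
Saving = 82400 − 3001 = 79400 W.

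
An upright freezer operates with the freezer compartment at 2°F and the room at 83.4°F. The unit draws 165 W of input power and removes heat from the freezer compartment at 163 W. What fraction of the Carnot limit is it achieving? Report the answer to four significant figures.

0.1742

COP_actual = Q̇_C/Ẇ = 163.0/165.0 = 0.9879.
In absolute terms T_C = 256.48 K and T_H = 301.71 K, so ΔT = 45.22 K.
COP_Carnot = T_C/ΔT = 256.48/45.22 = 5.672.
η_II = COP_actual/COP_Carnot = 0.9879/5.672 = 0.1742.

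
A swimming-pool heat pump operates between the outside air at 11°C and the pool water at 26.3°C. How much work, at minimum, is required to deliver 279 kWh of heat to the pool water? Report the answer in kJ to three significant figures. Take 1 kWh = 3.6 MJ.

51300 kJ

In absolute terms T_C = 284.15 K and T_H = 299.45 K, so ΔT = 15.30 K.
The reversible limit is COP_HP = T_H/ΔT = 19.57, so W_min = Q_H/COP = Q_H·ΔT/T_H.
W_min = 279.0 × 15.30/299.45 = 14.26 kWh = 51320 kJ.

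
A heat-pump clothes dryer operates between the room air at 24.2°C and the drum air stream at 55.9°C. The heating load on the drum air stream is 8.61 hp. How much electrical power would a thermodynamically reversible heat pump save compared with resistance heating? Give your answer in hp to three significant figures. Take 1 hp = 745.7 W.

7.78 hp

In absolute terms T_C = 297.35 K and T_H = 329.05 K, so ΔT = 31.70 K.
COP_Carnot = T_H/ΔT = 329.05/31.70 = 10.38.
Resistance heating needs Ẇ_res = Q̇_H = 8.610 hp; the reversible heat pump needs only Ẇ_hp = Q̇_H/COP = 0.8295 hp.
Saving = 8.610 − 0.8295 = 7.781 hp.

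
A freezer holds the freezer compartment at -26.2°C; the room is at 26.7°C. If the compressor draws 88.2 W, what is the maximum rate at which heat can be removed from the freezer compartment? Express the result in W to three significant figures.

In absolute terms T_C = 246.95 K and T_H = 299.85 K, so ΔT = 52.90 K.
COP_Carnot = T_C/ΔT = 246.95/52.90 = 4.668.
Q̇_max = COP_Carnot × Ẇ = 4.668 × 88.20 W = 411.7 W.

412 W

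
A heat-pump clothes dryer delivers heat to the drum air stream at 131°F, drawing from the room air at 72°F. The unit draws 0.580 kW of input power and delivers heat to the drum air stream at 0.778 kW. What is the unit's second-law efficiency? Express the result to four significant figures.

0.1340

COP_actual = Q̇_H/Ẇ = 0.7780/0.5800 = 1.341.
In absolute terms T_C = 295.37 K and T_H = 328.15 K, so ΔT = 32.78 K.
COP_Carnot = T_H/ΔT = 328.15/32.78 = 10.01.
η_II = COP_actual/COP_Carnot = 1.341/10.01 = 0.1340.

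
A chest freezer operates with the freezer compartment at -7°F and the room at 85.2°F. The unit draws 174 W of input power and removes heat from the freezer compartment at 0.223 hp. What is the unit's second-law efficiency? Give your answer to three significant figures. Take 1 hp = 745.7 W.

Converting, Q̇_C = 0.2230 hp = 166.3 W, so COP_actual = Q̇_C/Ẇ = 166.3/174.0 = 0.9557.
In absolute terms T_C = 251.48 K and T_H = 302.71 K, so ΔT = 51.22 K.
COP_Carnot = T_C/ΔT = 251.48/51.22 = 4.910.
η_II = COP_actual/COP_Carnot = 0.9557/4.910 = 0.1947.

0.195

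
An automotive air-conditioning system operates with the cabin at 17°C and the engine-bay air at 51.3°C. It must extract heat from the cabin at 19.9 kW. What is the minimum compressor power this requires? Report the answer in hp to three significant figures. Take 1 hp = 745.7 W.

3.15 hp

In absolute terms T_C = 290.15 K and T_H = 324.45 K, so ΔT = 34.30 K.
COP_Carnot = T_C/ΔT = 290.15/34.30 = 8.459.
Ẇ_min = Q̇/COP_Carnot = 19.90/8.459 = 2.352 kW = 3.155 hp.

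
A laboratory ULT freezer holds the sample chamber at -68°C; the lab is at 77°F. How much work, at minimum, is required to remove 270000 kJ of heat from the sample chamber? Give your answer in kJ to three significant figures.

In absolute terms T_C = 205.15 K and T_H = 298.15 K, so ΔT = 93.00 K.
The reversible limit is COP_R = T_C/ΔT = 2.206, so W_min = Q_C/COP = Q_C·ΔT/T_C.
W_min = 270000 × 93.00/205.15 = 122400 kJ.

122000 kJ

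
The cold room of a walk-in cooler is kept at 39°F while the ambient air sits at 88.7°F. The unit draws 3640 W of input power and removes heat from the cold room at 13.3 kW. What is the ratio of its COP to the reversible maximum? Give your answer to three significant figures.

0.364

Converting, Q̇_C = 13.30 kW = 13300 W, so COP_actual = Q̇_C/Ẇ = 13300/3640 = 3.654.
In absolute terms T_C = 277.04 K and T_H = 304.65 K, so ΔT = 27.61 K.
COP_Carnot = T_C/ΔT = 277.04/27.61 = 10.03.
η_II = COP_actual/COP_Carnot = 3.654/10.03 = 0.3642.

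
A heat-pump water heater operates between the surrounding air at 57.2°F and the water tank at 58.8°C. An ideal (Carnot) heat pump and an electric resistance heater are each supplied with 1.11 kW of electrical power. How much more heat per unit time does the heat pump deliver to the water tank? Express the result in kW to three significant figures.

7.11 kW

In absolute terms T_C = 287.15 K and T_H = 331.95 K, so ΔT = 44.80 K.
COP_Carnot = T_H/ΔT = 331.95/44.80 = 7.410.
The heat pump delivers Q̇_H = COP × Ẇ = 8.225 kW; the resistance heater delivers Ẇ = 1.110 kW.
Extra = (COP − 1)·Ẇ = 7.115 kW.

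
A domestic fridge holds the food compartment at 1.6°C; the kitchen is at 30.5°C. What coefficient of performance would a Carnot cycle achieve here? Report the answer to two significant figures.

In absolute terms T_C = 274.75 K and T_H = 303.65 K, so ΔT = 28.90 K.
For a reversible cycle, COP_Carnot = T_C/ΔT = 274.75/28.90 = 9.507.

9.5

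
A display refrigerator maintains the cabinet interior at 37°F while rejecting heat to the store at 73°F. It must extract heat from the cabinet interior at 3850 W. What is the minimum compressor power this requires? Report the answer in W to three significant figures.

279 W

In absolute terms T_C = 275.93 K and T_H = 295.93 K, so ΔT = 20.00 K.
COP_Carnot = T_C/ΔT = 275.93/20.00 = 13.80.
Ẇ_min = Q̇/COP_Carnot = 3850/13.80 = 279.1 W.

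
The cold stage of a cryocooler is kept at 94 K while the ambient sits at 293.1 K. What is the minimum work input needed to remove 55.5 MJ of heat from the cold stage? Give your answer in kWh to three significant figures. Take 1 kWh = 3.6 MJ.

32.7 kWh

The reservoir spacing is ΔT = 293.1 − 94 = 199.1 K.
The reversible limit is COP_R = T_C/ΔT = 0.4721, so W_min = Q_C/COP = Q_C·ΔT/T_C.
W_min = 55.50 × 199.1/94.00 = 117.6 MJ = 32.65 kWh.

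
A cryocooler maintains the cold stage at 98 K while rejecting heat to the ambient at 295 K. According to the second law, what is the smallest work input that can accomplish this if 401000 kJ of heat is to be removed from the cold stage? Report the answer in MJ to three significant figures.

The reservoir spacing is ΔT = 295 − 98 = 197.0 K.
The reversible limit is COP_R = T_C/ΔT = 0.4975, so W_min = Q_C/COP = Q_C·ΔT/T_C.
W_min = 401000 × 197.0/98.00 = 806100 kJ = 806.1 MJ.

806 MJ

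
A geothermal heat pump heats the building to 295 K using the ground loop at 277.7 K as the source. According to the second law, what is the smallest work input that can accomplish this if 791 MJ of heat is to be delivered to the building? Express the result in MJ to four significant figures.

46.39 MJ

The reservoir spacing is ΔT = 295 − 277.7 = 17.30 K.
The reversible limit is COP_HP = T_H/ΔT = 17.05, so W_min = Q_H/COP = Q_H·ΔT/T_H.
W_min = 791.0 × 17.30/295.00 = 46.39 MJ.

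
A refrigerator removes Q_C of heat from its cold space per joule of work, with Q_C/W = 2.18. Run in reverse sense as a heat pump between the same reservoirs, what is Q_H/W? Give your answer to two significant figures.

The first law on one cycle gives Q_H = Q_C + W, so Q_H/W = Q_C/W + 1.
COP_HP = COP_R + 1 = 2.18 + 1 = 3.18.

3.2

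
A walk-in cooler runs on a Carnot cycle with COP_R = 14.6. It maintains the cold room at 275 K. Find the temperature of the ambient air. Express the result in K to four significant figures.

293.8 K

COP_R = T_C/(T_H − T_C) gives T_H − T_C = T_C/COP.
With T_C = 275.00 K, T_H = 275.00 × (1 + 1/14.6) = 293.84 K.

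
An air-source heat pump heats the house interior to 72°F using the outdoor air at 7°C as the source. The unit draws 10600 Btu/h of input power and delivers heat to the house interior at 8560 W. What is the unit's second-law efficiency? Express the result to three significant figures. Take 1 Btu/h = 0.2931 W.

0.142

Converting, Q̇_H = 8560 W = 29210 Btu/h, so COP_actual = Q̇_H/Ẇ = 29210/10600 = 2.755.
In absolute terms T_C = 280.15 K and T_H = 295.37 K, so ΔT = 15.22 K.
COP_Carnot = T_H/ΔT = 295.37/15.22 = 19.40.
η_II = COP_actual/COP_Carnot = 2.755/19.40 = 0.1420.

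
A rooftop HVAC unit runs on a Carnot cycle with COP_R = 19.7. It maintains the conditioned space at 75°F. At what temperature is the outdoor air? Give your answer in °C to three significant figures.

COP_R = T_C/(T_H − T_C) gives T_H − T_C = T_C/COP.
With T_C = 297.04 K, T_H = 297.04 × (1 + 1/19.7) = 312.12 K.
Converting, 312.12 K = 38.97°C.

39.0 °C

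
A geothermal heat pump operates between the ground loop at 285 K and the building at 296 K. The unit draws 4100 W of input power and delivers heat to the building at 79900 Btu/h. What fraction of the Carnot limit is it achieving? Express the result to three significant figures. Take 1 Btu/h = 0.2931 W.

Converting, Q̇_H = 79900 Btu/h = 23420 W, so COP_actual = Q̇_H/Ẇ = 23420/4100 = 5.712.
The reservoir spacing is ΔT = 296 − 285 = 11.00 K.
COP_Carnot = T_H/ΔT = 296.00/11.00 = 26.91.
η_II = COP_actual/COP_Carnot = 5.712/26.91 = 0.2123.

0.212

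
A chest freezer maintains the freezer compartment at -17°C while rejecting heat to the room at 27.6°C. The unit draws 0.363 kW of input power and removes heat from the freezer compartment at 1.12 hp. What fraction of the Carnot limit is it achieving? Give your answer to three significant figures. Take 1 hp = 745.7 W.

0.401

Converting, Q̇_C = 1.120 hp = 0.8352 kW, so COP_actual = Q̇_C/Ẇ = 0.8352/0.3630 = 2.301.
In absolute terms T_C = 256.15 K and T_H = 300.75 K, so ΔT = 44.60 K.
COP_Carnot = T_C/ΔT = 256.15/44.60 = 5.743.
η_II = COP_actual/COP_Carnot = 2.301/5.743 = 0.4006.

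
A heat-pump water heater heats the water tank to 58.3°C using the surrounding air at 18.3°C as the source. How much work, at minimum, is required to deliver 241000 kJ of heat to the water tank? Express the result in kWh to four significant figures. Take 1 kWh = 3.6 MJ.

In absolute terms T_C = 291.45 K and T_H = 331.45 K, so ΔT = 40.00 K.
The reversible limit is COP_HP = T_H/ΔT = 8.286, so W_min = Q_H/COP = Q_H·ΔT/T_H.
W_min = 241000 × 40.00/331.45 = 29080 kJ = 8.079 kWh.

8.079 kWh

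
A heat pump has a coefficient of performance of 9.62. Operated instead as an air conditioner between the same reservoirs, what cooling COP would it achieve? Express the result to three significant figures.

8.62

Since Q_H = Q_C + W for any cycle, COP_R = Q_C/W = Q_H/W − 1.
COP_R = 9.62 − 1 = 8.62.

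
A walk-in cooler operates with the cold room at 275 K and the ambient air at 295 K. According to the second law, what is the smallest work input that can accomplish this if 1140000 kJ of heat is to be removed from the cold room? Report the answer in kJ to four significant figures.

The reservoir spacing is ΔT = 295 − 275 = 20.00 K.
The reversible limit is COP_R = T_C/ΔT = 13.75, so W_min = Q_C/COP = Q_C·ΔT/T_C.
W_min = 1140000 × 20.00/275.00 = 82910 kJ.

82910 kJ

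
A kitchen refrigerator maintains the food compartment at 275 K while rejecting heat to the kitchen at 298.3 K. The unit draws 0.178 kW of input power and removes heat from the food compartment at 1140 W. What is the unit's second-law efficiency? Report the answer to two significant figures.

0.54

Converting, Q̇_C = 1140 W = 1.140 kW, so COP_actual = Q̇_C/Ẇ = 1.140/0.1780 = 6.404.
The reservoir spacing is ΔT = 298.3 − 275 = 23.30 K.
COP_Carnot = T_C/ΔT = 275.00/23.30 = 11.80.
η_II = COP_actual/COP_Carnot = 6.404/11.80 = 0.5426.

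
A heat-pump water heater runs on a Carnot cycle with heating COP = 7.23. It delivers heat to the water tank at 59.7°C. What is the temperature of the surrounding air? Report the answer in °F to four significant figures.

56.59 °F

COP_HP = T_H/(T_H − T_C) gives T_H − T_C = T_H/COP.
With T_H = 332.85 K, T_C = 332.85 × (1 − 1/7.23) = 286.81 K.
Converting, 286.81 K = 56.59°F.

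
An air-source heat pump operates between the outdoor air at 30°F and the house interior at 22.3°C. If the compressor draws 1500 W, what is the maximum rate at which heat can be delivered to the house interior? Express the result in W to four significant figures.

18930 W

In absolute terms T_C = 272.04 K and T_H = 295.45 K, so ΔT = 23.41 K.
COP_Carnot = T_H/ΔT = 295.45/23.41 = 12.62.
Q̇_max = COP_Carnot × Ẇ = 12.62 × 1500 W = 18930 W.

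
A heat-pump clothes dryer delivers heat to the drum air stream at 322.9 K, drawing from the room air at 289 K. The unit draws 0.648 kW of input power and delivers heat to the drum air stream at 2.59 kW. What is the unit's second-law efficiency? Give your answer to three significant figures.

0.420

COP_actual = Q̇_H/Ẇ = 2.590/0.6480 = 3.997.
The reservoir spacing is ΔT = 322.9 − 289 = 33.90 K.
COP_Carnot = T_H/ΔT = 322.90/33.90 = 9.525.
η_II = COP_actual/COP_Carnot = 3.997/9.525 = 0.4196.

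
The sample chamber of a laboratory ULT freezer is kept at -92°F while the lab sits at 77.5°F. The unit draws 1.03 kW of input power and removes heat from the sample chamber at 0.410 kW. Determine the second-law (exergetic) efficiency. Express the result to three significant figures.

COP_actual = Q̇_C/Ẇ = 0.4100/1.030 = 0.3981.
In absolute terms T_C = 204.26 K and T_H = 298.43 K, so ΔT = 94.17 K.
COP_Carnot = T_C/ΔT = 204.26/94.17 = 2.169.
η_II = COP_actual/COP_Carnot = 0.3981/2.169 = 0.1835.

0.184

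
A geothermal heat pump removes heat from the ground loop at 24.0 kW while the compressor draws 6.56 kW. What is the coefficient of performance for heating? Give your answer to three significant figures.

The first law gives Q̇_H = Q̇_C + Ẇ, so the three rates are Q̇_C = 24.00, Q̇_H = 30.56, Ẇ = 6.560 kW.
COP_HP = Q̇_H/Ẇ = 30.56/6.560 = 4.659.

4.66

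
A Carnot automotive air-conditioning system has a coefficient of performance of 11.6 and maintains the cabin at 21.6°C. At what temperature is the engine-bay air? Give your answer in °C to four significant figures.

47.01 °C

COP_R = T_C/(T_H − T_C) gives T_H − T_C = T_C/COP.
With T_C = 294.75 K, T_H = 294.75 × (1 + 1/11.6) = 320.16 K.
Converting, 320.16 K = 47.01°C.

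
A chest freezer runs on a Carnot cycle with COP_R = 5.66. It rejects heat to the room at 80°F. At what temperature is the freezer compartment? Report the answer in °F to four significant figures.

-1.032 °F

For a Carnot refrigerator COP_R = T_C/(T_H − T_C), so T_C = COP·T_H/(1 + COP).
With T_H = 299.82 K, T_C = 5.66 × 299.82/6.660 = 254.80 K.
Converting, 254.80 K = -1.03°F.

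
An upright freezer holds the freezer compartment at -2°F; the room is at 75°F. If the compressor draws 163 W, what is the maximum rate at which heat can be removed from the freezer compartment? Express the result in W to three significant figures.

In absolute terms T_C = 254.26 K and T_H = 297.04 K, so ΔT = 42.78 K.
COP_Carnot = T_C/ΔT = 254.26/42.78 = 5.944.
Q̇_max = COP_Carnot × Ẇ = 5.944 × 163.0 W = 968.8 W.

969 W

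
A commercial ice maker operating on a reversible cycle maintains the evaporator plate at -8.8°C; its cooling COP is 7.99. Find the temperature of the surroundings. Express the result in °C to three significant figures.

24.3 °C

COP_R = T_C/(T_H − T_C) gives T_H − T_C = T_C/COP.
With T_C = 264.35 K, T_H = 264.35 × (1 + 1/7.99) = 297.44 K.
Converting, 297.44 K = 24.29°C.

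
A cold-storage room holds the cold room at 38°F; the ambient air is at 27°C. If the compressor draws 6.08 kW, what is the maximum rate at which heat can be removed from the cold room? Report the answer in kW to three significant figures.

71.0 kW

In absolute terms T_C = 276.48 K and T_H = 300.15 K, so ΔT = 23.67 K.
COP_Carnot = T_C/ΔT = 276.48/23.67 = 11.68.
Q̇_max = COP_Carnot × Ẇ = 11.68 × 6.080 kW = 71.03 kW.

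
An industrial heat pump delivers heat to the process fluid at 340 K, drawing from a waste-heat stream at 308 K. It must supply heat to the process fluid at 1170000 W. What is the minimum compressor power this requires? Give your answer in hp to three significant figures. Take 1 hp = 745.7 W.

The reservoir spacing is ΔT = 340 − 308 = 32.00 K.
COP_Carnot = T_H/ΔT = 340.00/32.00 = 10.63.
Ẇ_min = Q̇/COP_Carnot = 1170000/10.63 = 110100 W = 147.7 hp.

148 hp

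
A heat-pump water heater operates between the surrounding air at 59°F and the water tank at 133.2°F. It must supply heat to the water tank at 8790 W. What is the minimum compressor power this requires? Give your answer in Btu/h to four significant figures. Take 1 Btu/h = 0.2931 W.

In absolute terms T_C = 288.15 K and T_H = 329.37 K, so ΔT = 41.22 K.
COP_Carnot = T_H/ΔT = 329.37/41.22 = 7.990.
Ẇ_min = Q̇/COP_Carnot = 8790/7.990 = 1100 W = 3753 Btu/h.

3753 Btu/h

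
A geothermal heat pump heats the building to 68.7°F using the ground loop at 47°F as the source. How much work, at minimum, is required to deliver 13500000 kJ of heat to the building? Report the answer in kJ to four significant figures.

In absolute terms T_C = 281.48 K and T_H = 293.54 K, so ΔT = 12.06 K.
The reversible limit is COP_HP = T_H/ΔT = 24.35, so W_min = Q_H/COP = Q_H·ΔT/T_H.
W_min = 13500000 × 12.06/293.54 = 554400 kJ.

554400 kJ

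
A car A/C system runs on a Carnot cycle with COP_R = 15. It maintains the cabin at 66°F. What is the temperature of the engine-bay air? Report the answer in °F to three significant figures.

COP_R = T_C/(T_H − T_C) gives T_H − T_C = T_C/COP.
With T_C = 292.04 K, T_H = 292.04 × (1 + 1/15) = 311.51 K.
Converting, 311.51 K = 101.04°F.

101 °F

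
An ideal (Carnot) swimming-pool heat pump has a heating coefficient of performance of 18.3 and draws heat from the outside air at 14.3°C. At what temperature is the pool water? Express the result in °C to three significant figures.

30.9 °C

COP_HP = T_H/(T_H − T_C) rearranges to T_H = COP·T_C/(COP − 1).
With T_C = 287.45 K, T_H = 18.3 × 287.45/17.30 = 304.07 K.
Converting, 304.07 K = 30.92°C.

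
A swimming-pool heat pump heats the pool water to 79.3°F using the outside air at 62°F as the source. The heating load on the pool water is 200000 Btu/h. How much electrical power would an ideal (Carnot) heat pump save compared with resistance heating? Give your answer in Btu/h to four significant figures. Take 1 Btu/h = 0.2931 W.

In absolute terms T_C = 289.82 K and T_H = 299.43 K, so ΔT = 9.611 K.
COP_Carnot = T_H/ΔT = 299.43/9.611 = 31.15.
Resistance heating needs Ẇ_res = Q̇_H = 200000 Btu/h; the reversible heat pump needs only Ẇ_hp = Q̇_H/COP = 6420 Btu/h.
Saving = 200000 − 6420 = 193600 Btu/h.

193600 Btu/h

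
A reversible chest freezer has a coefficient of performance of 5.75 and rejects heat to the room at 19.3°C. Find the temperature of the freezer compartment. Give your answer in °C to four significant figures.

-24.03 °C

For a Carnot refrigerator COP_R = T_C/(T_H − T_C), so T_C = COP·T_H/(1 + COP).
With T_H = 292.45 K, T_C = 5.75 × 292.45/6.750 = 249.12 K.
Converting, 249.12 K = -24.03°C.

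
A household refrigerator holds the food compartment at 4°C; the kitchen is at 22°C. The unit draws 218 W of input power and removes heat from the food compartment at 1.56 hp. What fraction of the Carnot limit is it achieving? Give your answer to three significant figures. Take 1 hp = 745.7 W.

Converting, Q̇_C = 1.560 hp = 1163 W, so COP_actual = Q̇_C/Ẇ = 1163/218.0 = 5.336.
In absolute terms T_C = 277.15 K and T_H = 295.15 K, so ΔT = 18.00 K.
COP_Carnot = T_C/ΔT = 277.15/18.00 = 15.40.
η_II = COP_actual/COP_Carnot = 5.336/15.40 = 0.3466.

0.347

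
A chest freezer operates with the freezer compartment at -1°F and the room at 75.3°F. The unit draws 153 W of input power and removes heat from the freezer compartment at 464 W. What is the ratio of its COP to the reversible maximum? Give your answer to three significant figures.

COP_actual = Q̇_C/Ẇ = 464.0/153.0 = 3.033.
In absolute terms T_C = 254.82 K and T_H = 297.21 K, so ΔT = 42.39 K.
COP_Carnot = T_C/ΔT = 254.82/42.39 = 6.011.
η_II = COP_actual/COP_Carnot = 3.033/6.011 = 0.5045.

0.504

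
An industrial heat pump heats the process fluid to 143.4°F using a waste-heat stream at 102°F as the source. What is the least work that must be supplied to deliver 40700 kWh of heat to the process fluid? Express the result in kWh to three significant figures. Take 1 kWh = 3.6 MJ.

2790 kWh

In absolute terms T_C = 312.04 K and T_H = 335.04 K, so ΔT = 23.00 K.
The reversible limit is COP_HP = T_H/ΔT = 14.57, so W_min = Q_H/COP = Q_H·ΔT/T_H.
W_min = 40700 × 23.00/335.04 = 2794 kWh.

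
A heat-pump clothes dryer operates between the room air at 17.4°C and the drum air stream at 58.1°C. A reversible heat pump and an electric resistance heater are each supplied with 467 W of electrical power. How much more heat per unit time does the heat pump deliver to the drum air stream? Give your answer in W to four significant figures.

3334 W

In absolute terms T_C = 290.55 K and T_H = 331.25 K, so ΔT = 40.70 K.
COP_Carnot = T_H/ΔT = 331.25/40.70 = 8.139.
The heat pump delivers Q̇_H = COP × Ẇ = 3801 W; the resistance heater delivers Ẇ = 467.0 W.
Extra = (COP − 1)·Ẇ = 3334 W.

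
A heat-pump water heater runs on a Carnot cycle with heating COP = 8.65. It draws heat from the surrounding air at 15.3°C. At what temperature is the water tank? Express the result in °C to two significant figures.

53 °C

COP_HP = T_H/(T_H − T_C) rearranges to T_H = COP·T_C/(COP − 1).
With T_C = 288.45 K, T_H = 8.65 × 288.45/7.650 = 326.16 K.
Converting, 326.16 K = 53.01°C.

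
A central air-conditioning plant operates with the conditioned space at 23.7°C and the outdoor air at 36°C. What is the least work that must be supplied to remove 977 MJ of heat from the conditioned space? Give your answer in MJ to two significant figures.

40 MJ

In absolute terms T_C = 296.85 K and T_H = 309.15 K, so ΔT = 12.30 K.
The reversible limit is COP_R = T_C/ΔT = 24.13, so W_min = Q_C/COP = Q_C·ΔT/T_C.
W_min = 977.0 × 12.30/296.85 = 40.48 MJ.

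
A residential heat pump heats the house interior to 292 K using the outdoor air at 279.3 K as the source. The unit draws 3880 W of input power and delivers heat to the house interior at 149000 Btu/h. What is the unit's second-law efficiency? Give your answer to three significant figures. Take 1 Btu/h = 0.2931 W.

Converting, Q̇_H = 149000 Btu/h = 43670 W, so COP_actual = Q̇_H/Ẇ = 43670/3880 = 11.26.
The reservoir spacing is ΔT = 292 − 279.3 = 12.70 K.
COP_Carnot = T_H/ΔT = 292.00/12.70 = 22.99.
η_II = COP_actual/COP_Carnot = 11.26/22.99 = 0.4895.

0.490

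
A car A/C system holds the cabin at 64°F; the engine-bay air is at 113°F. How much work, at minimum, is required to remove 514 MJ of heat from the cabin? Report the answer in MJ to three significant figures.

In absolute terms T_C = 290.93 K and T_H = 318.15 K, so ΔT = 27.22 K.
The reversible limit is COP_R = T_C/ΔT = 10.69, so W_min = Q_C/COP = Q_C·ΔT/T_C.
W_min = 514.0 × 27.22/290.93 = 48.10 MJ.

48.1 MJ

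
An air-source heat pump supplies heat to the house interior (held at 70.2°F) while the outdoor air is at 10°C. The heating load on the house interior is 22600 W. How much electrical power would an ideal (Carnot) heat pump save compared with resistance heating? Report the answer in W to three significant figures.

In absolute terms T_C = 283.15 K and T_H = 294.37 K, so ΔT = 11.22 K.
COP_Carnot = T_H/ΔT = 294.37/11.22 = 26.23.
Resistance heating needs Ẇ_res = Q̇_H = 22600 W; the reversible heat pump needs only Ẇ_hp = Q̇_H/COP = 861.6 W.
Saving = 22600 − 861.6 = 21740 W.

21700 W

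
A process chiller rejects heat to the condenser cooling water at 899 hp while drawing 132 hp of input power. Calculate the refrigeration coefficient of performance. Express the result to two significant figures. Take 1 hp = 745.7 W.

5.8

The first law gives Q̇_H = Q̇_C + Ẇ, so the three rates are Q̇_C = 767.0, Q̇_H = 899.0, Ẇ = 132.0 hp.
COP_R = Q̇_C/Ẇ = 767.0/132.0 = 5.811.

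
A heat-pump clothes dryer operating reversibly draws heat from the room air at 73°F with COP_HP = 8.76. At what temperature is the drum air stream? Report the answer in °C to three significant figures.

60.9 °C

COP_HP = T_H/(T_H − T_C) rearranges to T_H = COP·T_C/(COP − 1).
With T_C = 295.93 K, T_H = 8.76 × 295.93/7.760 = 334.06 K.
Converting, 334.06 K = 60.91°C.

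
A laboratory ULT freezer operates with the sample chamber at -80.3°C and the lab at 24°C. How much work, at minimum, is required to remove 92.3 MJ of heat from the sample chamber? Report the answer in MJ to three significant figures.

49.9 MJ

In absolute terms T_C = 192.85 K and T_H = 297.15 K, so ΔT = 104.3 K.
The reversible limit is COP_R = T_C/ΔT = 1.849, so W_min = Q_C/COP = Q_C·ΔT/T_C.
W_min = 92.30 × 104.3/192.85 = 49.92 MJ.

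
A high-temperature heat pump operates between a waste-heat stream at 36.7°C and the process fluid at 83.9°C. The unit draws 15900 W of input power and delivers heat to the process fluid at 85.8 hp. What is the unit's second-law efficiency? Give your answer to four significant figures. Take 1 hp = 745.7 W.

0.5319

Converting, Q̇_H = 85.80 hp = 63980 W, so COP_actual = Q̇_H/Ẇ = 63980/15900 = 4.024.
In absolute terms T_C = 309.85 K and T_H = 357.05 K, so ΔT = 47.20 K.
COP_Carnot = T_H/ΔT = 357.05/47.20 = 7.565.
η_II = COP_actual/COP_Carnot = 4.024/7.565 = 0.5319.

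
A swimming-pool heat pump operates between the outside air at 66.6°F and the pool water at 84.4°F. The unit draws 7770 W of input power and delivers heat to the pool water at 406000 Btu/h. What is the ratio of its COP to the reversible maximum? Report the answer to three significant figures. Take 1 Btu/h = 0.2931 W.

0.501

Converting, Q̇_H = 406000 Btu/h = 119000 W, so COP_actual = Q̇_H/Ẇ = 119000/7770 = 15.32.
In absolute terms T_C = 292.37 K and T_H = 302.26 K, so ΔT = 9.889 K.
COP_Carnot = T_H/ΔT = 302.26/9.889 = 30.57.
η_II = COP_actual/COP_Carnot = 15.32/30.57 = 0.5011.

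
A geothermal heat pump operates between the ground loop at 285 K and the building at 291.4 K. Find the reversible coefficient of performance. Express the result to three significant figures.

45.5

The reservoir spacing is ΔT = 291.4 − 285 = 6.400 K.
For a reversible cycle, COP_Carnot = T_H/ΔT = 291.40/6.400 = 45.53.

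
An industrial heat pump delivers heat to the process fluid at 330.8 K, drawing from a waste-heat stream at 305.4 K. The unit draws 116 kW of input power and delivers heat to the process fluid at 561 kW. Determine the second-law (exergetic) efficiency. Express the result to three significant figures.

0.371

COP_actual = Q̇_H/Ẇ = 561.0/116.0 = 4.836.
The reservoir spacing is ΔT = 330.8 − 305.4 = 25.40 K.
COP_Carnot = T_H/ΔT = 330.80/25.40 = 13.02.
η_II = COP_actual/COP_Carnot = 4.836/13.02 = 0.3713.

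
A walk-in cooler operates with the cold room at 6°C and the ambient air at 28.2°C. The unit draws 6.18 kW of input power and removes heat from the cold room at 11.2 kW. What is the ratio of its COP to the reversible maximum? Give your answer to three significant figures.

COP_actual = Q̇_C/Ẇ = 11.20/6.180 = 1.812.
In absolute terms T_C = 279.15 K and T_H = 301.35 K, so ΔT = 22.20 K.
COP_Carnot = T_C/ΔT = 279.15/22.20 = 12.57.
η_II = COP_actual/COP_Carnot = 1.812/12.57 = 0.1441.

0.144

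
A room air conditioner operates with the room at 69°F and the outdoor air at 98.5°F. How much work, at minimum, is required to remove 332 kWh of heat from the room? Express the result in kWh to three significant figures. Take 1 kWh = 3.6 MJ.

18.5 kWh

In absolute terms T_C = 293.71 K and T_H = 310.09 K, so ΔT = 16.39 K.
The reversible limit is COP_R = T_C/ΔT = 17.92, so W_min = Q_C/COP = Q_C·ΔT/T_C.
W_min = 332.0 × 16.39/293.71 = 18.53 kWh.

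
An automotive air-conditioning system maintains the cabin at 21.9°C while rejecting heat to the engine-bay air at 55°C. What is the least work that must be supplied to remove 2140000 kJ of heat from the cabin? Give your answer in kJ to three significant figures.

240000 kJ

In absolute terms T_C = 295.05 K and T_H = 328.15 K, so ΔT = 33.10 K.
The reversible limit is COP_R = T_C/ΔT = 8.914, so W_min = Q_C/COP = Q_C·ΔT/T_C.
W_min = 2140000 × 33.10/295.05 = 240100 kJ.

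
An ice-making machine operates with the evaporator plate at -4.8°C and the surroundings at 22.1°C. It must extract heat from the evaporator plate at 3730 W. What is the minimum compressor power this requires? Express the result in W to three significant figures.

374 W

In absolute terms T_C = 268.35 K and T_H = 295.25 K, so ΔT = 26.90 K.
COP_Carnot = T_C/ΔT = 268.35/26.90 = 9.976.
Ẇ_min = Q̇/COP_Carnot = 3730/9.976 = 373.9 W.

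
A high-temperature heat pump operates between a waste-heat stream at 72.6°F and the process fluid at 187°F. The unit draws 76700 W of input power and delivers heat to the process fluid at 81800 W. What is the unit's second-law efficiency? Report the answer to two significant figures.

COP_actual = Q̇_H/Ẇ = 81800/76700 = 1.066.
In absolute terms T_C = 295.71 K and T_H = 359.26 K, so ΔT = 63.56 K.
COP_Carnot = T_H/ΔT = 359.26/63.56 = 5.653.
η_II = COP_actual/COP_Carnot = 1.066/5.653 = 0.1887.

0.19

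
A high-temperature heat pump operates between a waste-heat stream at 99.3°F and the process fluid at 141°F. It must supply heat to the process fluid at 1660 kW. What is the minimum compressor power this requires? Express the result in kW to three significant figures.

115 kW

In absolute terms T_C = 310.54 K and T_H = 333.71 K, so ΔT = 23.17 K.
COP_Carnot = T_H/ΔT = 333.71/23.17 = 14.40.
Ẇ_min = Q̇/COP_Carnot = 1660/14.40 = 115.2 kW.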